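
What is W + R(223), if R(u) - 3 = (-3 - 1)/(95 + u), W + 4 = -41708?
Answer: -6631733/159 ≈ -41709.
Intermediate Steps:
W = -41712 (W = -4 - 41708 = -41712)
R(u) = 3 - 4/(95 + u) (R(u) = 3 + (-3 - 1)/(95 + u) = 3 - 4/(95 + u))
W + R(223) = -41712 + (281 + 3*223)/(95 + 223) = -41712 + (281 + 669)/318 = -41712 + (1/318)*950 = -41712 + 475/159 = -6631733/159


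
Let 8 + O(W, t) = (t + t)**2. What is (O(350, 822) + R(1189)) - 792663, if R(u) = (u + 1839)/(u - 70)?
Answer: 2137365763/1119 ≈ 1.9101e+6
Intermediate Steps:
R(u) = (1839 + u)/(-70 + u)
O(W, t) = -8 + 4*t**2 (O(W, t) = -8 + (t + t)**2 = -8 + (2*t)**2 = -8 + 4*t**2)
(O(350, 822) + R(1189)) - 792663 = ((-8 + 4*822**2) + (1839 + 1189)/(-70 + 1189)) - 792663 = ((-8 + 4*675684) + 3028/1119) - 792663 = ((-8 + 2702736) + (1/1119)*3028) - 792663 = (2702728 + 3028/1119) - 792663 = 3024355660/1119 - 792663 = 2137365763/1119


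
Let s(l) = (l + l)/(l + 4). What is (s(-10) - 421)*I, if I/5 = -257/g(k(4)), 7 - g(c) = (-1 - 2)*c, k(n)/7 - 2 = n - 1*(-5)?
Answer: 230015/102 ≈ 2255.0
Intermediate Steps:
k(n) = 49 + 7*n (k(n) = 14 + 7*(n - 1*(-5)) = 14 + 7*(n + 5) = 14 + 7*(5 + n) = 14 + (35 + 7*n) = 49 + 7*n)
g(c) = 7 + 3*c (g(c) = 7 - (-1 - 2)*c = 7 - (-3)*c = 7 + 3*c)
I = -1285/238 (I = 5*(-257/(7 + 3*(49 + 7*4))) = 5*(-257/(7 + 3*(49 + 28))) = 5*(-257/(7 + 3*77)) = 5*(-257/(7 + 231)) = 5*(-257/238) = -1285/238 ≈ -5.3992)
s(l) = 2*l/(4 + l) (s(l) = (2*l)/(4 + l) = 2*l/(4 + l))
(s(-10) - 421)*I = (2*(-10)/(4 - 10) - 421)*(-1285/238) = (2*(-10)/(-6) - 421)*(-1285/238) = (2*(-10)*(-⅙) - 421)*(-1285/238) = (10/3 - 421)*(-1285/238) = -1253/3*(-1285/238) = 230015/102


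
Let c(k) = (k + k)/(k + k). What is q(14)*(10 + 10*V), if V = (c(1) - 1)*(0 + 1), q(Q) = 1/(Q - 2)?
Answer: 5/6 ≈ 0.83333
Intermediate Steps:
q(Q) = 1/(-2 + Q)
c(k) = 1 (c(k) = (2*k)/((2*k)) = (2*k)*(1/(2*k)) = 1)
V = 0 (V = (1 - 1)*(0 + 1) = 0*1 = 0)
q(14)*(10 + 10*V) = (10 + 10*0)/(-2 + 14) = (10 + 0)/12 = (1/12)*10 = 5/6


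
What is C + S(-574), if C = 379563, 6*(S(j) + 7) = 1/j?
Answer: 1307190863/3444 ≈ 3.7956e+5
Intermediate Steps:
S(j) = -7 + 1/(6*j)
C + S(-574) = 379563 + (-7 + (⅙)/(-574)) = 379563 + (-7 + (⅙)*(-1/574)) = 379563 + (-7 - 1/3444) = 379563 - 24109/3444 = 1307190863/3444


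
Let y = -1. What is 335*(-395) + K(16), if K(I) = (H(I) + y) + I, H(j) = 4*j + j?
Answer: -132230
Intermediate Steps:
H(j) = 5*j
K(I) = -1 + 6*I (K(I) = (5*I - 1) + I = (-1 + 5*I) + I = -1 + 6*I)
335*(-395) + K(16) = 335*(-395) + (-1 + 6*16) = -132325 + (-1 + 96) = -132325 + 95 = -132230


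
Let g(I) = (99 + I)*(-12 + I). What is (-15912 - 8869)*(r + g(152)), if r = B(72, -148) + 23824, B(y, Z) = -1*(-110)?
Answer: -1463912794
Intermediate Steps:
g(I) = (-12 + I)*(99 + I)
B(y, Z) = 110
r = 23934 (r = 110 + 23824 = 23934)
(-15912 - 8869)*(r + g(152)) = (-15912 - 8869)*(23934 + (-1188 + 152² + 87*152)) = -24781*(23934 + (-1188 + 23104 + 13224)) = -24781*(23934 + 35140) = -24781*59074 = -1463912794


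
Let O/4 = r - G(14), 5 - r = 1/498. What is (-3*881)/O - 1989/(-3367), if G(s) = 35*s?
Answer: 244358199/125113058 ≈ 1.9531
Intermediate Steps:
r = 2489/498 (r = 5 - 1/498 = 2489/498 ≈ 4.9980)
O = -483062/249 (O = 4*(2489/498 - 35*14) = 4*(2489/498 - 1*490) = 4*(2489/498 - 490) = 4*(-241531/498) = -483062/249 ≈ -1940.0)
(-3*881)/O - 1989/(-3367) = (-3*881)/(-483062/249) - 1989/(-3367) = -2643*(-249/483062) - 1989*(-1/3367) = 658107/483062 + 153/259 = 244358199/125113058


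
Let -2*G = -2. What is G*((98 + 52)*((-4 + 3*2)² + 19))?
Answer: 3450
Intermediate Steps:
G = 1 (G = -½*(-2) = 1)
G*((98 + 52)*((-4 + 3*2)² + 19)) = 1*((98 + 52)*((-4 + 3*2)² + 19)) = 1*(150*((-4 + 6)² + 19)) = 1*(150*(2² + 19)) = 1*(150*(4 + 19)) = 1*(150*23) = 1*3450 = 3450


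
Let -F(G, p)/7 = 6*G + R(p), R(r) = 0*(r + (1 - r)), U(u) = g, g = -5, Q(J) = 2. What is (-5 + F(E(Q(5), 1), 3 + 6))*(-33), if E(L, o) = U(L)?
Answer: -6765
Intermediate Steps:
U(u) = -5
E(L, o) = -5
R(r) = 0 (R(r) = 0*1 = 0)
F(G, p) = -42*G (F(G, p) = -7*(6*G + 0) = -42*G)
(-5 + F(E(Q(5), 1), 3 + 6))*(-33) = (-5 - 42*(-5))*(-33) = (-5 + 210)*(-33) = 205*(-33) = -6765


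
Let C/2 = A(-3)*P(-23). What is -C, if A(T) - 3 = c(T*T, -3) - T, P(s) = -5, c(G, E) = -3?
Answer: 30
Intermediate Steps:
A(T) = -T (A(T) = 3 + (-3 - T) = -T)
C = -30 (C = 2*(-1*(-3)*(-5)) = 2*(3*(-5)) = 2*(-15) = -30)
-C = -1*(-30) = 30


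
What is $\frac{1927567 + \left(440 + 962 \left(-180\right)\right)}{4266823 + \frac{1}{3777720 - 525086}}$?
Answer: $\frac{78190068726}{190115254271} \approx 0.41128$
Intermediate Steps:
$\frac{1927567 + \left(440 + 962 \left(-180\right)\right)}{4266823 + \frac{1}{3777720 - 525086}} = \frac{1927567 + \left(440 - 173160\right)}{4266823 + \frac{1}{3252634}} = \frac{1927567 - 172720}{4266823 + \frac{1}{3252634}} = \frac{1754847}{\frac{13878413561783}{3252634}} = 1754847 \cdot \frac{3252634}{13878413561783} = \frac{78190068726}{190115254271}$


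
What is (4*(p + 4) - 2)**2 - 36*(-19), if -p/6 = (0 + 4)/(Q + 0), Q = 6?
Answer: 688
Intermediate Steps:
p = -4 (p = -6*(0 + 4)/(6 + 0) = -24/6 = -6*2/3 = -4)
(4*(p + 4) - 2)**2 - 36*(-19) = (4*(-4 + 4) - 2)**2 - 36*(-19) = (4*0 - 2)**2 + 684 = (0 - 2)**2 + 684 = (-2)**2 + 684 = 4 + 684 = 688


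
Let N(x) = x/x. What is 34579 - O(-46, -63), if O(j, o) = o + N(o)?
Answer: 34641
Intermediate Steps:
N(x) = 1
O(j, o) = 1 + o (O(j, o) = o + 1 = 1 + o)
34579 - O(-46, -63) = 34579 - (1 - 63) = 34579 - 1*(-62) = 34579 + 62 = 34641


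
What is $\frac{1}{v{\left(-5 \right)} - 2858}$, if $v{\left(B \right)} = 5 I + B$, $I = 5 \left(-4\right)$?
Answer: $- \frac{1}{2963} \approx -0.0003375$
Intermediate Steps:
$I = -20$
$v{\left(B \right)} = -100 + B$ ($v{\left(B \right)} = 5 \left(-20\right) + B = -100 + B$)
$\frac{1}{v{\left(-5 \right)} - 2858} = \frac{1}{\left(-100 - 5\right) - 2858} = \frac{1}{-105 - 2858} = \frac{1}{-2963} = - \frac{1}{2963}$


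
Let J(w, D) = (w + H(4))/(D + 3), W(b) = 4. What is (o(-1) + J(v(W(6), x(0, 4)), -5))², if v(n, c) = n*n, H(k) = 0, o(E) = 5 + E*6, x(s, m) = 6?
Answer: 81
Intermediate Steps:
o(E) = 5 + 6*E
v(n, c) = n²
J(w, D) = w/(3 + D) (J(w, D) = (w + 0)/(D + 3) = w/(3 + D))
(o(-1) + J(v(W(6), x(0, 4)), -5))² = ((5 + 6*(-1)) + 4²/(3 - 5))² = ((5 - 6) + 16/(-2))² = (-1 + 16*(-½))² = (-1 - 8)² = (-9)² = 81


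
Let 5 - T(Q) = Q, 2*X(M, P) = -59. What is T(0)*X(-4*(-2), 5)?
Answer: -295/2 ≈ -147.50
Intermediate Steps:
X(M, P) = -59/2 (X(M, P) = (½)*(-59) = -59/2)
T(Q) = 5 - Q
T(0)*X(-4*(-2), 5) = (5 - 1*0)*(-59/2) = (5 + 0)*(-59/2) = 5*(-59/2) = -295/2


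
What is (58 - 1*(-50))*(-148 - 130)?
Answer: -30024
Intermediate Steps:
(58 - 1*(-50))*(-148 - 130) = (58 + 50)*(-278) = 108*(-278) = -30024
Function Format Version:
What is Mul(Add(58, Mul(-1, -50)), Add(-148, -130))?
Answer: -30024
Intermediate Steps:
Mul(Add(58, Mul(-1, -50)), Add(-148, -130)) = Mul(Add(58, 50), -278) = Mul(108, -278) = -30024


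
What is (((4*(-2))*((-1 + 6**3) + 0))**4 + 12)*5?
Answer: 43760652800060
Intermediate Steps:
(((4*(-2))*((-1 + 6**3) + 0))**4 + 12)*5 = ((-8*((-1 + 216) + 0))**4 + 12)*5 = ((-8*(215 + 0))**4 + 12)*5 = ((-8*215)**4 + 12)*5 = ((-1720)**4 + 12)*5 = (8752130560000 + 12)*5 = 8752130560012*5 = 43760652800060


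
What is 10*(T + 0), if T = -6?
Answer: -60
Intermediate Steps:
10*(T + 0) = 10*(-6 + 0) = 10*(-6) = -60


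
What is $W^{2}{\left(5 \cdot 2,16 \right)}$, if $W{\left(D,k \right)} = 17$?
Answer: $289$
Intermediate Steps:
$W^{2}{\left(5 \cdot 2,16 \right)} = 17^{2} = 289$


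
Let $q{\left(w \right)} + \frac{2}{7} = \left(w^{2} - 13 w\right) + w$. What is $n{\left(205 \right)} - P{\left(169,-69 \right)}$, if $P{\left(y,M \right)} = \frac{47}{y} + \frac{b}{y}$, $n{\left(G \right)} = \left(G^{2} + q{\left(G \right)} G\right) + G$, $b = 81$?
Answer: $\frac{9644993879}{1183} \approx 8.153 \cdot 10^{6}$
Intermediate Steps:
$q{\left(w \right)} = - \frac{2}{7} + w^{2} - 12 w$ ($q{\left(w \right)} = - \frac{2}{7} + \left(\left(w^{2} - 13 w\right) + w\right) = - \frac{2}{7} + \left(w^{2} - 12 w\right) = - \frac{2}{7} + w^{2} - 12 w$)
$n{\left(G \right)} = G + G^{2} + G \left(- \frac{2}{7} + G^{2} - 12 G\right)$ ($n{\left(G \right)} = \left(G^{2} + \left(- \frac{2}{7} + G^{2} - 12 G\right) G\right) + G = \left(G^{2} + G \left(- \frac{2}{7} + G^{2} - 12 G\right)\right) + G = G + G^{2} + G \left(- \frac{2}{7} + G^{2} - 12 G\right)$)
$P{\left(y,M \right)} = \frac{128}{y}$ ($P{\left(y,M \right)} = \frac{47}{y} + \frac{81}{y} = \frac{128}{y}$)
$n{\left(205 \right)} - P{\left(169,-69 \right)} = \frac{1}{7} \cdot 205 \left(5 - 15785 + 7 \cdot 205^{2}\right) - \frac{128}{169} = \frac{1}{7} \cdot 205 \left(5 - 15785 + 7 \cdot 42025\right) - 128 \cdot \frac{1}{169} = \frac{1}{7} \cdot 205 \left(5 - 15785 + 294175\right) - \frac{128}{169} = \frac{1}{7} \cdot 205 \cdot 278395 - \frac{128}{169} = \frac{57070975}{7} - \frac{128}{169} = \frac{9644993879}{1183}$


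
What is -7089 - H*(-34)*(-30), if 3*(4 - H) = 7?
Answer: -8789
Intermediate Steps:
H = 5/3 (H = 4 - ⅓*7 = 4 - 7/3 = 5/3 ≈ 1.6667)
-7089 - H*(-34)*(-30) = -7089 - (5/3)*(-34)*(-30) = -7089 - (-170)*(-30)/3 = -7089 - 1*1700 = -7089 - 1700 = -8789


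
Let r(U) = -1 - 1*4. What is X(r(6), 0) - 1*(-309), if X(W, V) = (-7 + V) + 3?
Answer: 305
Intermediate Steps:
r(U) = -5 (r(U) = -1 - 4 = -5)
X(W, V) = -4 + V
X(r(6), 0) - 1*(-309) = (-4 + 0) - 1*(-309) = -4 + 309 = 305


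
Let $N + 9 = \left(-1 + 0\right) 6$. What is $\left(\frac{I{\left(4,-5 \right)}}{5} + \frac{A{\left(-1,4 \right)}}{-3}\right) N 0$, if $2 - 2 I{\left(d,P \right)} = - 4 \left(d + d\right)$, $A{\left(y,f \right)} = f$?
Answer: $0$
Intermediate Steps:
$N = -15$ ($N = -9 + \left(-1 + 0\right) 6 = -9 - 6 = -15$)
$I{\left(d,P \right)} = 1 + 4 d$ ($I{\left(d,P \right)} = 1 - \frac{\left(-4\right) \left(d + d\right)}{2} = 1 - \frac{\left(-4\right) 2 d}{2} = 1 - \frac{\left(-8\right) d}{2} = 1 + 4 d$)
$\left(\frac{I{\left(4,-5 \right)}}{5} + \frac{A{\left(-1,4 \right)}}{-3}\right) N 0 = \left(\frac{1 + 4 \cdot 4}{5} + \frac{4}{-3}\right) \left(-15\right) 0 = \left(\left(1 + 16\right) \frac{1}{5} + 4 \left(- \frac{1}{3}\right)\right) \left(-15\right) 0 = \left(17 \cdot \frac{1}{5} - \frac{4}{3}\right) \left(-15\right) 0 = \left(\frac{17}{5} - \frac{4}{3}\right) \left(-15\right) 0 = \frac{31}{15} \left(-15\right) 0 = \left(-31\right) 0 = 0$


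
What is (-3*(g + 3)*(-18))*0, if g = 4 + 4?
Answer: 0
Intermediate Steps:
g = 8
(-3*(g + 3)*(-18))*0 = (-3*(8 + 3)*(-18))*0 = (-3*11*(-18))*0 = -33*(-18)*0 = 594*0 = 0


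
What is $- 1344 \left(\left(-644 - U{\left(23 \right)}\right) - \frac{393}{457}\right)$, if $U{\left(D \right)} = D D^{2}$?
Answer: $\frac{7869146880}{457} \approx 1.7219 \cdot 10^{7}$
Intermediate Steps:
$U{\left(D \right)} = D^{3}$
$- 1344 \left(\left(-644 - U{\left(23 \right)}\right) - \frac{393}{457}\right) = - 1344 \left(\left(-644 - 23^{3}\right) - \frac{393}{457}\right) = - 1344 \left(\left(-644 - 12167\right) - \frac{393}{457}\right) = - 1344 \left(-12811 - \frac{393}{457}\right) = \left(-1344\right) \left(- \frac{5855020}{457}\right) = \frac{7869146880}{457}$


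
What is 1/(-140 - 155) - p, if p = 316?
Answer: -93221/295 ≈ -316.00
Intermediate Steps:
1/(-140 - 155) - p = 1/(-140 - 155) - 1*316 = 1/(-295) - 316 = -1/295 - 316 = -93221/295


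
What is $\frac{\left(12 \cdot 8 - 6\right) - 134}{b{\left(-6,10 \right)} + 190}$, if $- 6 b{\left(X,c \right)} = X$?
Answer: $- \frac{44}{191} \approx -0.23037$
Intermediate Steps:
$b{\left(X,c \right)} = - \frac{X}{6}$
$\frac{\left(12 \cdot 8 - 6\right) - 134}{b{\left(-6,10 \right)} + 190} = \frac{\left(12 \cdot 8 - 6\right) - 134}{\left(- \frac{1}{6}\right) \left(-6\right) + 190} = \frac{\left(96 - 6\right) - 134}{1 + 190} = \frac{90 - 134}{191} = \left(-44\right) \frac{1}{191} = - \frac{44}{191}$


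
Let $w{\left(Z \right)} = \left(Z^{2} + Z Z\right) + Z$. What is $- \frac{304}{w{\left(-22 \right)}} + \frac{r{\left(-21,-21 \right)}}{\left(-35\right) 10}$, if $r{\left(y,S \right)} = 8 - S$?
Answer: $- \frac{66917}{165550} \approx -0.40421$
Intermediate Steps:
$w{\left(Z \right)} = Z + 2 Z^{2}$ ($w{\left(Z \right)} = \left(Z^{2} + Z^{2}\right) + Z = 2 Z^{2} + Z = Z + 2 Z^{2}$)
$- \frac{304}{w{\left(-22 \right)}} + \frac{r{\left(-21,-21 \right)}}{\left(-35\right) 10} = - \frac{304}{\left(-22\right) \left(1 + 2 \left(-22\right)\right)} + \frac{8 - -21}{\left(-35\right) 10} = - \frac{304}{\left(-22\right) \left(1 - 44\right)} + \frac{8 + 21}{-350} = - \frac{304}{\left(-22\right) \left(-43\right)} + 29 \left(- \frac{1}{350}\right) = - \frac{304}{946} - \frac{29}{350} = \left(-304\right) \frac{1}{946} - \frac{29}{350} = - \frac{152}{473} - \frac{29}{350} = - \frac{66917}{165550}$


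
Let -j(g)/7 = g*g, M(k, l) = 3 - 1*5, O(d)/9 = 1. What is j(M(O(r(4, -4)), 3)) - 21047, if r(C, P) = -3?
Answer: -21075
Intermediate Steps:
O(d) = 9 (O(d) = 9*1 = 9)
M(k, l) = -2 (M(k, l) = 3 - 5 = -2)
j(g) = -7*g² (j(g) = -7*g*g = -7*g²)
j(M(O(r(4, -4)), 3)) - 21047 = -7*(-2)² - 21047 = -7*4 - 21047 = -28 - 21047 = -21075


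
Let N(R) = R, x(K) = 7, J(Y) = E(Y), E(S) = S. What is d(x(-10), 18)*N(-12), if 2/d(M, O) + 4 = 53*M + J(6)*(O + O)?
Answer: -24/583 ≈ -0.041166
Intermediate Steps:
J(Y) = Y
d(M, O) = 2/(-4 + 12*O + 53*M) (d(M, O) = 2/(-4 + (53*M + 6*(O + O))) = 2/(-4 + (53*M + 6*(2*O))) = 2/(-4 + (53*M + 12*O)) = 2/(-4 + (12*O + 53*M)) = 2/(-4 + 12*O + 53*M))
d(x(-10), 18)*N(-12) = (2/(-4 + 12*18 + 53*7))*(-12) = (2/(-4 + 216 + 371))*(-12) = (2/583)*(-12) = -24/583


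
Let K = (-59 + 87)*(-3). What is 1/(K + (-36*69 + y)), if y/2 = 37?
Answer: -1/2494 ≈ -0.00040096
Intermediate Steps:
y = 74 (y = 2*37 = 74)
K = -84 (K = 28*(-3) = -84)
1/(K + (-36*69 + y)) = 1/(-84 + (-36*69 + 74)) = 1/(-84 + (-2484 + 74)) = 1/(-84 - 2410) = 1/(-2494) = -1/2494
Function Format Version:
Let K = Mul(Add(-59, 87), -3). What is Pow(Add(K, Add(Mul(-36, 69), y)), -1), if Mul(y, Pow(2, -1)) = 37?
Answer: Rational(-1, 2494) ≈ -0.00040096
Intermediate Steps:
y = 74 (y = Mul(2, 37) = 74)
K = -84 (K = Mul(28, -3) = -84)
Pow(Add(K, Add(Mul(-36, 69), y)), -1) = Pow(Add(-84, Add(Mul(-36, 69), 74)), -1) = Pow(Add(-84, Add(-2484, 74)), -1) = Pow(Add(-84, -2410), -1) = Pow(-2494, -1) = Rational(-1, 2494)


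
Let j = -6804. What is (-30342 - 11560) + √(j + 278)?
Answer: -41902 + I*√6526 ≈ -41902.0 + 80.784*I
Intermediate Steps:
(-30342 - 11560) + √(j + 278) = (-30342 - 11560) + √(-6804 + 278) = -41902 + √(-6526) = -41902 + I*√6526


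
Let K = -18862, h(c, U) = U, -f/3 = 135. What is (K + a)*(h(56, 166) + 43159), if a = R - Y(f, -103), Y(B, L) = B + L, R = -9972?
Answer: -1227223950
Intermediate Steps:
f = -405 (f = -3*135 = -405)
a = -9464 (a = -9972 - (-405 - 103) = -9972 - 1*(-508) = -9972 + 508 = -9464)
(K + a)*(h(56, 166) + 43159) = (-18862 - 9464)*(166 + 43159) = -28326*43325 = -1227223950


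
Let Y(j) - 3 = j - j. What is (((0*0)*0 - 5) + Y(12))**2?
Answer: 4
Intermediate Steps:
Y(j) = 3 (Y(j) = 3 + (j - j) = 3 + 0 = 3)
(((0*0)*0 - 5) + Y(12))**2 = (((0*0)*0 - 5) + 3)**2 = ((0*0 - 5) + 3)**2 = ((0 - 5) + 3)**2 = (-5 + 3)**2 = (-2)**2 = 4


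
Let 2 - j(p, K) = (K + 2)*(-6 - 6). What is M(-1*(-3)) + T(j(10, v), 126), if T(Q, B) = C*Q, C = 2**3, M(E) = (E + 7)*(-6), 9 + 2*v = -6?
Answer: -572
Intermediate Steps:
v = -15/2 (v = -9/2 + (1/2)*(-6) = -9/2 - 3 = -15/2 ≈ -7.5000)
M(E) = -42 - 6*E (M(E) = (7 + E)*(-6) = -42 - 6*E)
C = 8
j(p, K) = 26 + 12*K (j(p, K) = 2 - (K + 2)*(-6 - 6) = 2 - (2 + K)*(-12) = 2 - (-24 - 12*K) = 2 + (24 + 12*K) = 26 + 12*K)
T(Q, B) = 8*Q
M(-1*(-3)) + T(j(10, v), 126) = (-42 - (-6)*(-3)) + 8*(26 + 12*(-15/2)) = (-42 - 6*3) + 8*(26 - 90) = (-42 - 18) + 8*(-64) = -60 - 512 = -572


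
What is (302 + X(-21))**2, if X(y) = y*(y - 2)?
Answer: 616225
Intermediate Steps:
X(y) = y*(-2 + y)
(302 + X(-21))**2 = (302 - 21*(-2 - 21))**2 = (302 - 21*(-23))**2 = (302 + 483)**2 = 785**2 = 616225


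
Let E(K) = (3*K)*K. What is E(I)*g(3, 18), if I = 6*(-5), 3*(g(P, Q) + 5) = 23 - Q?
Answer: -9000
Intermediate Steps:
g(P, Q) = 8/3 - Q/3 (g(P, Q) = -5 + (23 - Q)/3 = -5 + (23/3 - Q/3) = 8/3 - Q/3)
I = -30
E(K) = 3*K**2
E(I)*g(3, 18) = (3*(-30)**2)*(8/3 - 1/3*18) = (3*900)*(8/3 - 6) = 2700*(-10/3) = -9000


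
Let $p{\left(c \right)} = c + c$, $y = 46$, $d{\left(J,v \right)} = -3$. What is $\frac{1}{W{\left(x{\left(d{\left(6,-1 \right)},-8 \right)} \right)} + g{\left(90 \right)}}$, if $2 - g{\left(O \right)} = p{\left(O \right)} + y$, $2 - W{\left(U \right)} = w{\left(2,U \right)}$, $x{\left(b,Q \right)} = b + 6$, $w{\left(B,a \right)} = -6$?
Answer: $- \frac{1}{216} \approx -0.0046296$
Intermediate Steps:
$x{\left(b,Q \right)} = 6 + b$
$W{\left(U \right)} = 8$ ($W{\left(U \right)} = 2 - -6 = 2 + 6 = 8$)
$p{\left(c \right)} = 2 c$
$g{\left(O \right)} = -44 - 2 O$ ($g{\left(O \right)} = 2 - \left(2 O + 46\right) = 2 - \left(46 + 2 O\right) = -44 - 2 O$)
$\frac{1}{W{\left(x{\left(d{\left(6,-1 \right)},-8 \right)} \right)} + g{\left(90 \right)}} = \frac{1}{8 - 224} = \frac{1}{-216} = - \frac{1}{216}$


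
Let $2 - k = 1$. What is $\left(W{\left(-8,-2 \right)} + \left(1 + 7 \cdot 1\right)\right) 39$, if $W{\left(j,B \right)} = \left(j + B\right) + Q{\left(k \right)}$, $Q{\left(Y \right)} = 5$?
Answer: $117$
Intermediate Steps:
$k = 1$ ($k = 2 - 1 = 1$)
$W{\left(j,B \right)} = 5 + B + j$ ($W{\left(j,B \right)} = \left(j + B\right) + 5 = \left(B + j\right) + 5 = 5 + B + j$)
$\left(W{\left(-8,-2 \right)} + \left(1 + 7 \cdot 1\right)\right) 39 = \left(\left(5 - 2 - 8\right) + \left(1 + 7 \cdot 1\right)\right) 39 = \left(-5 + \left(1 + 7\right)\right) 39 = \left(-5 + 8\right) 39 = 3 \cdot 39 = 117$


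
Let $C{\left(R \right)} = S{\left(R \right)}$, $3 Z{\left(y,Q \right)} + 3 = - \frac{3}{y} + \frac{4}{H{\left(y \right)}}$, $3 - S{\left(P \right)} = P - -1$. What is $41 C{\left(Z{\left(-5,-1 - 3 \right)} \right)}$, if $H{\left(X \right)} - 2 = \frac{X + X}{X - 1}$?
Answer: $\frac{5494}{55} \approx 99.891$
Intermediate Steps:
$S{\left(P \right)} = 2 - P$ ($S{\left(P \right)} = 3 - \left(P - -1\right) = 3 - \left(P + 1\right) = 3 - \left(1 + P\right) = 2 - P$)
$H{\left(X \right)} = 2 + \frac{2 X}{-1 + X}$ ($H{\left(X \right)} = 2 + \frac{X + X}{X - 1} = 2 + \frac{2 X}{-1 + X}$)
$Z{\left(y,Q \right)} = -1 - \frac{1}{y} + \frac{2 \left(-1 + y\right)}{3 \left(-1 + 2 y\right)}$ ($Z{\left(y,Q \right)} = -1 + \frac{- \frac{3}{y} + \frac{4}{2 \frac{1}{-1 + y} \left(-1 + 2 y\right)}}{3} = -1 + \frac{- \frac{3}{y} + 4 \frac{-1 + y}{2 \left(-1 + 2 y\right)}}{3} = -1 + \frac{- \frac{3}{y} + \frac{2 \left(-1 + y\right)}{-1 + 2 y}}{3} = -1 + \left(- \frac{1}{y} + \frac{2 \left(-1 + y\right)}{3 \left(-1 + 2 y\right)}\right) = -1 - \frac{1}{y} + \frac{2 \left(-1 + y\right)}{3 \left(-1 + 2 y\right)}$)
$C{\left(R \right)} = 2 - R$
$41 C{\left(Z{\left(-5,-1 - 3 \right)} \right)} = 41 \left(2 - \frac{3 - -25 - 4 \left(-5\right)^{2}}{3 \left(-5\right) \left(-1 + 2 \left(-5\right)\right)}\right) = 41 \left(2 - \frac{1}{3} \left(- \frac{1}{5}\right) \frac{1}{-1 - 10} \left(3 + 25 - 100\right)\right) = 41 \left(2 - \frac{1}{3} \left(- \frac{1}{5}\right) \frac{1}{-11} \left(3 + 25 - 100\right)\right) = 41 \left(2 - \frac{1}{3} \left(- \frac{1}{5}\right) \left(- \frac{1}{11}\right) \left(-72\right)\right) = 41 \left(2 - - \frac{24}{55}\right) = 41 \left(2 + \frac{24}{55}\right) = 41 \cdot \frac{134}{55} = \frac{5494}{55}$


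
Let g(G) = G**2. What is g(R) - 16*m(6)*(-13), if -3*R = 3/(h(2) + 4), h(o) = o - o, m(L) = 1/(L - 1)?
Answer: 3333/80 ≈ 41.662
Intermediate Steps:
m(L) = 1/(-1 + L)
h(o) = 0
R = -1/4 (R = -1/(0 + 4) = -1/4 ≈ -0.25000)
g(R) - 16*m(6)*(-13) = (-1/4)**2 - 16/(-1 + 6)*(-13) = 1/16 - 16/5*(-13) = 1/16 + 208/5 = 3333/80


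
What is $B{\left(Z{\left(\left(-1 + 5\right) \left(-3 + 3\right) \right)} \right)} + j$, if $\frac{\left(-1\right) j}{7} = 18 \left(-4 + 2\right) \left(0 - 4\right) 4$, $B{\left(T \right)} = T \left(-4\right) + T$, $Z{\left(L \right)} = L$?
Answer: $-4032$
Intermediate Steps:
$B{\left(T \right)} = - 3 T$ ($B{\left(T \right)} = - 4 T + T = - 3 T$)
$j = -4032$ ($j = - 7 \cdot 18 \left(-4 + 2\right) \left(0 - 4\right) 4 = - 7 \cdot 18 \left(\left(-2\right) \left(-4\right)\right) 4 = - 7 \cdot 18 \cdot 8 \cdot 4 = - 7 \cdot 144 \cdot 4 = \left(-7\right) 576 = -4032$)
$B{\left(Z{\left(\left(-1 + 5\right) \left(-3 + 3\right) \right)} \right)} + j = - 3 \left(-1 + 5\right) \left(-3 + 3\right) - 4032 = - 3 \cdot 4 \cdot 0 - 4032 = \left(-3\right) 0 - 4032 = 0 - 4032 = -4032$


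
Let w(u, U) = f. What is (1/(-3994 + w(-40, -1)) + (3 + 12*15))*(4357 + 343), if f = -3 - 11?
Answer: 861819025/1002 ≈ 8.6010e+5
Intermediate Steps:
f = -14
w(u, U) = -14
(1/(-3994 + w(-40, -1)) + (3 + 12*15))*(4357 + 343) = (1/(-3994 - 14) + (3 + 12*15))*(4357 + 343) = (1/(-4008) + (3 + 180))*4700 = (-1/4008 + 183)*4700 = (733463/4008)*4700 = 861819025/1002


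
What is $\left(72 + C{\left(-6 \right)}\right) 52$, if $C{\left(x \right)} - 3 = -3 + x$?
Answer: $3432$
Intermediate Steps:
$C{\left(x \right)} = x$ ($C{\left(x \right)} = 3 + \left(-3 + x\right) = x$)
$\left(72 + C{\left(-6 \right)}\right) 52 = \left(72 - 6\right) 52 = 66 \cdot 52 = 3432$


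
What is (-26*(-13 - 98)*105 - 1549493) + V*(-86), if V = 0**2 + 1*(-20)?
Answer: -1244743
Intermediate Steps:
V = -20 (V = 0 - 20 = -20)
(-26*(-13 - 98)*105 - 1549493) + V*(-86) = (-26*(-13 - 98)*105 - 1549493) - 20*(-86) = (-(-2886)*105 - 1549493) + 1720 = (-26*(-11655) - 1549493) + 1720 = (303030 - 1549493) + 1720 = -1246463 + 1720 = -1244743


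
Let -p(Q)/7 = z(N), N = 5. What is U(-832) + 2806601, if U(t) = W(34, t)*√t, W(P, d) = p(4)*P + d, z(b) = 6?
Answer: 2806601 - 18080*I*√13 ≈ 2.8066e+6 - 65188.0*I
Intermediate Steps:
p(Q) = -42 (p(Q) = -7*6 = -42)
W(P, d) = d - 42*P (W(P, d) = -42*P + d = d - 42*P)
U(t) = √t*(-1428 + t) (U(t) = (t - 42*34)*√t = (t - 1428)*√t = (-1428 + t)*√t = √t*(-1428 + t))
U(-832) + 2806601 = √(-832)*(-1428 - 832) + 2806601 = (8*I*√13)*(-2260) + 2806601 = -18080*I*√13 + 2806601 = 2806601 - 18080*I*√13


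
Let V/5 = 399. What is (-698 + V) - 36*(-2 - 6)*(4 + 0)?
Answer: 2449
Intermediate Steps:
V = 1995 (V = 5*399 = 1995)
(-698 + V) - 36*(-2 - 6)*(4 + 0) = (-698 + 1995) - 36*(-2 - 6)*(4 + 0) = 1297 - (-288)*4 = 1297 - 36*(-32) = 1297 + 1152 = 2449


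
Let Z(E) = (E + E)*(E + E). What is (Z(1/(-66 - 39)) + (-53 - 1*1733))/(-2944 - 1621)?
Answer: 19690646/50329125 ≈ 0.39124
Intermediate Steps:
Z(E) = 4*E**2 (Z(E) = (2*E)*(2*E) = 4*E**2)
(Z(1/(-66 - 39)) + (-53 - 1*1733))/(-2944 - 1621) = (4*(1/(-66 - 39))**2 + (-53 - 1*1733))/(-2944 - 1621) = (4*(1/(-105))**2 + (-53 - 1733))/(-4565) = (4*(-1/105)**2 - 1786)*(-1/4565) = (4*(1/11025) - 1786)*(-1/4565) = (4/11025 - 1786)*(-1/4565) = -19690646/11025*(-1/4565) = 19690646/50329125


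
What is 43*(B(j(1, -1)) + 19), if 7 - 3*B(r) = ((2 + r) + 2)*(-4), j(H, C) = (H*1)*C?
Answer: 3268/3 ≈ 1089.3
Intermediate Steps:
j(H, C) = C*H (j(H, C) = H*C = C*H)
B(r) = 23/3 + 4*r/3 (B(r) = 7/3 - ((2 + r) + 2)*(-4)/3 = 7/3 - (4 + r)*(-4)/3 = 7/3 - (-16 - 4*r)/3 = 7/3 + (16/3 + 4*r/3) = 23/3 + 4*r/3)
43*(B(j(1, -1)) + 19) = 43*((23/3 + 4*(-1*1)/3) + 19) = 43*((23/3 + (4/3)*(-1)) + 19) = 43*((23/3 - 4/3) + 19) = 43*(19/3 + 19) = 43*(76/3) = 3268/3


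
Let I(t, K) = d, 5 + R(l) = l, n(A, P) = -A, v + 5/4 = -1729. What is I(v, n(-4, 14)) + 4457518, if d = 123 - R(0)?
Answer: 4457646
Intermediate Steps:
v = -6921/4 (v = -5/4 - 1729 = -6921/4 ≈ -1730.3)
R(l) = -5 + l
d = 128 (d = 123 - (-5 + 0) = 123 - 1*(-5) = 123 + 5 = 128)
I(t, K) = 128
I(v, n(-4, 14)) + 4457518 = 128 + 4457518 = 4457646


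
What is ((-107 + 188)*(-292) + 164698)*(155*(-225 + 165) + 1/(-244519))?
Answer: -320742370069246/244519 ≈ -1.3117e+9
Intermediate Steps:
((-107 + 188)*(-292) + 164698)*(155*(-225 + 165) + 1/(-244519)) = (81*(-292) + 164698)*(155*(-60) - 1/244519) = (-23652 + 164698)*(-9300 - 1/244519) = 141046*(-2274026701/244519) = -320742370069246/244519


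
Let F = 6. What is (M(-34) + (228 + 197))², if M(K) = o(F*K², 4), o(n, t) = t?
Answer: 184041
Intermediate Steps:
M(K) = 4
(M(-34) + (228 + 197))² = (4 + (228 + 197))² = (4 + 425)² = 429² = 184041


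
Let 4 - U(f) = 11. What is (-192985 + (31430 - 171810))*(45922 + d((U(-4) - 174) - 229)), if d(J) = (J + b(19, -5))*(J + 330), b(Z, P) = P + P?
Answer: -26509851530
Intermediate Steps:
U(f) = -7 (U(f) = 4 - 1*11 = 4 - 11 = -7)
b(Z, P) = 2*P
d(J) = (-10 + J)*(330 + J) (d(J) = (J + 2*(-5))*(J + 330) = (J - 10)*(330 + J) = (-10 + J)*(330 + J))
(-192985 + (31430 - 171810))*(45922 + d((U(-4) - 174) - 229)) = (-192985 + (31430 - 171810))*(45922 + (-3300 + ((-7 - 174) - 229)² + 320*((-7 - 174) - 229))) = (-192985 - 140380)*(45922 + (-3300 + (-181 - 229)² + 320*(-181 - 229))) = -333365*(45922 + (-3300 + (-410)² + 320*(-410))) = -333365*(45922 + (-3300 + 168100 - 131200)) = -333365*(45922 + 33600) = -333365*79522 = -26509851530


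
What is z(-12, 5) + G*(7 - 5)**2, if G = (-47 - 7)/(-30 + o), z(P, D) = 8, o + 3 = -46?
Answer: 848/79 ≈ 10.734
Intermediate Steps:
o = -49 (o = -3 - 46 = -49)
G = 54/79 (G = (-47 - 7)/(-30 - 49) = -54/(-79) = -54*(-1/79) = 54/79 ≈ 0.68354)
z(-12, 5) + G*(7 - 5)**2 = 8 + 54*(7 - 5)**2/79 = 8 + (54/79)*2**2 = 8 + (54/79)*4 = 8 + 216/79 = 848/79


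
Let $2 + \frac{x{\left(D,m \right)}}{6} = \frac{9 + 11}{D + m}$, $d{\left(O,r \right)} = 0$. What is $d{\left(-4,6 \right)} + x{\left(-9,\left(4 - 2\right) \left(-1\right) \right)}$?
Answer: $- \frac{252}{11} \approx -22.909$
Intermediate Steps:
$x{\left(D,m \right)} = -12 + \frac{120}{D + m}$ ($x{\left(D,m \right)} = -12 + 6 \frac{9 + 11}{D + m} = -12 + 6 \frac{20}{D + m} = -12 + \frac{120}{D + m}$)
$d{\left(-4,6 \right)} + x{\left(-9,\left(4 - 2\right) \left(-1\right) \right)} = 0 + \frac{12 \left(10 - -9 - \left(4 - 2\right) \left(-1\right)\right)}{-9 + \left(4 - 2\right) \left(-1\right)} = 0 + \frac{12 \left(10 + 9 - 2 \left(-1\right)\right)}{-9 + 2 \left(-1\right)} = 0 + \frac{12 \left(10 + 9 - -2\right)}{-9 - 2} = 0 + \frac{12 \left(10 + 9 + 2\right)}{-11} = 0 + 12 \left(- \frac{1}{11}\right) 21 = 0 - \frac{252}{11} = - \frac{252}{11}$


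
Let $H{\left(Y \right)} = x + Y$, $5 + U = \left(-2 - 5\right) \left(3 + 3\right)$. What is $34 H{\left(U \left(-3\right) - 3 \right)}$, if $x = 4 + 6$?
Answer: $5032$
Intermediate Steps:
$U = -47$ ($U = -5 + \left(-2 - 5\right) \left(3 + 3\right) = -5 - 42 = -47$)
$x = 10$
$H{\left(Y \right)} = 10 + Y$
$34 H{\left(U \left(-3\right) - 3 \right)} = 34 \left(10 - -138\right) = 34 \left(10 + \left(141 - 3\right)\right) = 34 \left(10 + 138\right) = 34 \cdot 148 = 5032$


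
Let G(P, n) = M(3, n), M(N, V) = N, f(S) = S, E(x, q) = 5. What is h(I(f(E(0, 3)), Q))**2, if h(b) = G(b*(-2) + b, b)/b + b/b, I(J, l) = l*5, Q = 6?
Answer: 121/100 ≈ 1.2100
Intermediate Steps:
I(J, l) = 5*l
G(P, n) = 3
h(b) = 1 + 3/b (h(b) = 3/b + b/b = 3/b + 1 = 1 + 3/b)
h(I(f(E(0, 3)), Q))**2 = ((3 + 5*6)/((5*6)))**2 = ((3 + 30)/30)**2 = ((1/30)*33)**2 = (11/10)**2 = 121/100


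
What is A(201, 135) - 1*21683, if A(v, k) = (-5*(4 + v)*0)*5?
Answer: -21683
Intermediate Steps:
A(v, k) = 0 (A(v, k) = ((-20 - 5*v)*0)*5 = 0*5 = 0)
A(201, 135) - 1*21683 = 0 - 1*21683 = 0 - 21683 = -21683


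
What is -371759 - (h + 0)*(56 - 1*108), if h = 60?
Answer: -368639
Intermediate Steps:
-371759 - (h + 0)*(56 - 1*108) = -371759 - (60 + 0)*(56 - 1*108) = -371759 - 60*(56 - 108) = -371759 - 60*(-52) = -371759 - 1*(-3120) = -371759 + 3120 = -368639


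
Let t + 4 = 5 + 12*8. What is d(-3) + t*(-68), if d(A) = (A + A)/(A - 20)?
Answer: -151702/23 ≈ -6595.7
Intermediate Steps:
t = 97 (t = -4 + (5 + 12*8) = -4 + (5 + 96) = -4 + 101 = 97)
d(A) = 2*A/(-20 + A) (d(A) = (2*A)/(-20 + A) = 2*A/(-20 + A))
d(-3) + t*(-68) = 2*(-3)/(-20 - 3) + 97*(-68) = 2*(-3)/(-23) - 6596 = 2*(-3)*(-1/23) - 6596 = 6/23 - 6596 = -151702/23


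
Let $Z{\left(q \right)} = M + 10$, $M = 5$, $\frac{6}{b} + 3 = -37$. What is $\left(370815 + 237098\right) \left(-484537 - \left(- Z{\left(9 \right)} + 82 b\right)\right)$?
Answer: $- \frac{2945397452561}{10} \approx -2.9454 \cdot 10^{11}$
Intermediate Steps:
$b = - \frac{3}{20}$ ($b = \frac{6}{-3 - 37} = \frac{6}{-40} = 6 \left(- \frac{1}{40}\right) = - \frac{3}{20} \approx -0.15$)
$Z{\left(q \right)} = 15$ ($Z{\left(q \right)} = 5 + 10 = 15$)
$\left(370815 + 237098\right) \left(-484537 - \left(- Z{\left(9 \right)} + 82 b\right)\right) = \left(370815 + 237098\right) \left(-484537 + \left(\left(-82\right) \left(- \frac{3}{20}\right) + 15\right)\right) = 607913 \left(-484537 + \left(\frac{123}{10} + 15\right)\right) = 607913 \left(-484537 + \frac{273}{10}\right) = 607913 \left(- \frac{4845097}{10}\right) = - \frac{2945397452561}{10}$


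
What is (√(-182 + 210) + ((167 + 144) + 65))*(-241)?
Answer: -90616 - 482*√7 ≈ -91891.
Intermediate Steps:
(√(-182 + 210) + ((167 + 144) + 65))*(-241) = (√28 + (311 + 65))*(-241) = (2*√7 + 376)*(-241) = (376 + 2*√7)*(-241) = -90616 - 482*√7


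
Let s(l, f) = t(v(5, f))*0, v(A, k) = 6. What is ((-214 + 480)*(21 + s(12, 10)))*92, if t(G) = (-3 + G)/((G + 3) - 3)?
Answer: 513912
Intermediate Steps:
t(G) = (-3 + G)/G (t(G) = (-3 + G)/((3 + G) - 3) = (-3 + G)/G)
s(l, f) = 0 (s(l, f) = ((-3 + 6)/6)*0 = ((⅙)*3)*0 = (½)*0 = 0)
((-214 + 480)*(21 + s(12, 10)))*92 = ((-214 + 480)*(21 + 0))*92 = (266*21)*92 = 5586*92 = 513912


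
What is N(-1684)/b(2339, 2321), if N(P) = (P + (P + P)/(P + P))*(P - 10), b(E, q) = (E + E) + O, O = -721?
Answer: 950334/1319 ≈ 720.50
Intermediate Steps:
b(E, q) = -721 + 2*E (b(E, q) = (E + E) - 721 = 2*E - 721 = -721 + 2*E)
N(P) = (1 + P)*(-10 + P) (N(P) = (P + (2*P)/((2*P)))*(-10 + P) = (P + (2*P)*(1/(2*P)))*(-10 + P) = (P + 1)*(-10 + P) = (1 + P)*(-10 + P))
N(-1684)/b(2339, 2321) = (-10 + (-1684)² - 9*(-1684))/(-721 + 2*2339) = (-10 + 2835856 + 15156)/(-721 + 4678) = 2851002/3957 = 2851002*(1/3957) = 950334/1319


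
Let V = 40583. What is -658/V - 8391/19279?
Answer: -353217535/782399657 ≈ -0.45145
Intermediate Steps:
-658/V - 8391/19279 = -658/40583 - 8391/19279 = -353217535/782399657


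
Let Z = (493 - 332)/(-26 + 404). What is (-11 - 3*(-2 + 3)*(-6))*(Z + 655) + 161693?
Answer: 8979173/54 ≈ 1.6628e+5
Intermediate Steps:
Z = 23/54 (Z = 161/378 = 161*(1/378) = 23/54 ≈ 0.42593)
(-11 - 3*(-2 + 3)*(-6))*(Z + 655) + 161693 = (-11 - 3*(-2 + 3)*(-6))*(23/54 + 655) + 161693 = (-11 - 3*1*(-6))*(35393/54) + 161693 = (-11 - 3*(-6))*(35393/54) + 161693 = (-11 + 18)*(35393/54) + 161693 = 7*(35393/54) + 161693 = 247751/54 + 161693 = 8979173/54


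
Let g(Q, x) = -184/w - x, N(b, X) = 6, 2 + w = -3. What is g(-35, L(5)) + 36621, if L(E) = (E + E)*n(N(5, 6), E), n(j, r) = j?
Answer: 182989/5 ≈ 36598.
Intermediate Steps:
w = -5 (w = -2 - 3 = -5)
L(E) = 12*E (L(E) = (E + E)*6 = (2*E)*6 = 12*E)
g(Q, x) = 184/5 - x (g(Q, x) = -184/(-5) - x = -184*(-1/5) - x = 184/5 - x)
g(-35, L(5)) + 36621 = (184/5 - 12*5) + 36621 = (184/5 - 1*60) + 36621 = (184/5 - 60) + 36621 = -116/5 + 36621 = 182989/5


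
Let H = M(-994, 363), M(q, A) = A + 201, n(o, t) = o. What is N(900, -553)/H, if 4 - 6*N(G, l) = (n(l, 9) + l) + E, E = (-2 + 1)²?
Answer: 1109/3384 ≈ 0.32772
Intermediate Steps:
E = 1 (E = (-1)² = 1)
M(q, A) = 201 + A
H = 564 (H = 201 + 363 = 564)
N(G, l) = ½ - l/3 (N(G, l) = ⅔ - ((l + l) + 1)/6 = ⅔ - (2*l + 1)/6 = ⅔ - (1 + 2*l)/6 = ⅔ + (-⅙ - l/3) = ½ - l/3)
N(900, -553)/H = (½ - ⅓*(-553))/564 = (½ + 553/3)*(1/564) = (1109/6)*(1/564) = 1109/3384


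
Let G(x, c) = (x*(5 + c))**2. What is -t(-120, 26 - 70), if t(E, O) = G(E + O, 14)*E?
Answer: 1165134720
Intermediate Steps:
G(x, c) = x**2*(5 + c)**2
t(E, O) = 361*E*(E + O)**2 (t(E, O) = ((E + O)**2*(5 + 14)**2)*E = ((E + O)**2*19**2)*E = ((E + O)**2*361)*E = (361*(E + O)**2)*E = 361*E*(E + O)**2)
-t(-120, 26 - 70) = -361*(-120)*(-120 + (26 - 70))**2 = -361*(-120)*(-120 - 44)**2 = -361*(-120)*(-164)**2 = -361*(-120)*26896 = -1*(-1165134720) = 1165134720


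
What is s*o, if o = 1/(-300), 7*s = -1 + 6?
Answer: -1/420 ≈ -0.0023810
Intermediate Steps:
s = 5/7 (s = (-1 + 6)/7 = (⅐)*5 = 5/7 ≈ 0.71429)
o = -1/300 ≈ -0.0033333
s*o = (5/7)*(-1/300) = -1/420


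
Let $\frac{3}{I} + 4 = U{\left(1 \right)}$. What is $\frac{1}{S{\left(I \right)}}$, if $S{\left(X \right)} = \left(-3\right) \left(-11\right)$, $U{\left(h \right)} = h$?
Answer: $\frac{1}{33} \approx 0.030303$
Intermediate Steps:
$I = -1$ ($I = \frac{3}{-4 + 1} = \frac{3}{-3} = 3 \left(- \frac{1}{3}\right) = -1$)
$S{\left(X \right)} = 33$
$\frac{1}{S{\left(I \right)}} = \frac{1}{33}$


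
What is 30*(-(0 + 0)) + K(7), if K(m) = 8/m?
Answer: 8/7 ≈ 1.1429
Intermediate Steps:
30*(-(0 + 0)) + K(7) = 30*(-(0 + 0)) + 8/7 = 30*(-1*0) + 8*(⅐) = 30*0 + 8/7 = 0 + 8/7 = 8/7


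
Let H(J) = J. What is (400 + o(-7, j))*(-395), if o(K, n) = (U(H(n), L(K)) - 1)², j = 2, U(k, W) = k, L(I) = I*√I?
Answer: -158395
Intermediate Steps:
L(I) = I^(3/2)
o(K, n) = (-1 + n)² (o(K, n) = (n - 1)² = (-1 + n)²)
(400 + o(-7, j))*(-395) = (400 + (-1 + 2)²)*(-395) = (400 + 1²)*(-395) = (400 + 1)*(-395) = 401*(-395) = -158395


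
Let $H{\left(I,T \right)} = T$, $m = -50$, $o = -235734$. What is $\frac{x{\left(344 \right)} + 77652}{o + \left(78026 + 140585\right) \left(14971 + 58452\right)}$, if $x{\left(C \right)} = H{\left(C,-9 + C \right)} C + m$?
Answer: $\frac{192842}{16050839719} \approx 1.2014 \cdot 10^{-5}$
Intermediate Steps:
$x{\left(C \right)} = -50 + C \left(-9 + C\right)$ ($x{\left(C \right)} = \left(-9 + C\right) C - 50 = C \left(-9 + C\right) - 50 = -50 + C \left(-9 + C\right)$)
$\frac{x{\left(344 \right)} + 77652}{o + \left(78026 + 140585\right) \left(14971 + 58452\right)} = \frac{\left(-50 + 344 \left(-9 + 344\right)\right) + 77652}{-235734 + \left(78026 + 140585\right) \left(14971 + 58452\right)} = \frac{\left(-50 + 344 \cdot 335\right) + 77652}{-235734 + 218611 \cdot 73423} = \frac{\left(-50 + 115240\right) + 77652}{-235734 + 16051075453} = \frac{115190 + 77652}{16050839719} = 192842 \cdot \frac{1}{16050839719} = \frac{192842}{16050839719}$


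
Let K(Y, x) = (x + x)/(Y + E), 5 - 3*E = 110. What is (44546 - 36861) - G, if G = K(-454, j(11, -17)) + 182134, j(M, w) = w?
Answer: -85305595/489 ≈ -1.7445e+5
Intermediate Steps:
E = -35 (E = 5/3 - ⅓*110 = 5/3 - 110/3 = -35)
K(Y, x) = 2*x/(-35 + Y) (K(Y, x) = (x + x)/(Y - 35) = (2*x)/(-35 + Y) = 2*x/(-35 + Y))
G = 89063560/489 (G = 2*(-17)/(-35 - 454) + 182134 = 2*(-17)/(-489) + 182134 = 2*(-17)*(-1/489) + 182134 = 34/489 + 182134 = 89063560/489 ≈ 1.8213e+5)
(44546 - 36861) - G = (44546 - 36861) - 1*89063560/489 = 7685 - 89063560/489 = -85305595/489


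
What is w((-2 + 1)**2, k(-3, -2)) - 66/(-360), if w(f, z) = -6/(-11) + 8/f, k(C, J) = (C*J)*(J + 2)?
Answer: 5761/660 ≈ 8.7288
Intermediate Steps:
k(C, J) = C*J*(2 + J) (k(C, J) = (C*J)*(2 + J) = C*J*(2 + J))
w(f, z) = 6/11 + 8/f (w(f, z) = -6*(-1/11) + 8/f = 6/11 + 8/f)
w((-2 + 1)**2, k(-3, -2)) - 66/(-360) = (6/11 + 8/((-2 + 1)**2)) - 66/(-360) = (6/11 + 8/((-1)**2)) - 66*(-1/360) = (6/11 + 8/1) + 11/60 = (6/11 + 8*1) + 11/60 = (6/11 + 8) + 11/60 = 94/11 + 11/60 = 5761/660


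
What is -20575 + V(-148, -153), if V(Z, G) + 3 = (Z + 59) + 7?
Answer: -20660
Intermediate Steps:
V(Z, G) = 63 + Z (V(Z, G) = -3 + ((Z + 59) + 7) = -3 + ((59 + Z) + 7) = -3 + (66 + Z) = 63 + Z)
-20575 + V(-148, -153) = -20575 + (63 - 148) = -20575 - 85 = -20660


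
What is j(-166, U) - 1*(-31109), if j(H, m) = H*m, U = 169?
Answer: 3055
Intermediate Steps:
j(-166, U) - 1*(-31109) = -166*169 - 1*(-31109) = -28054 + 31109 = 3055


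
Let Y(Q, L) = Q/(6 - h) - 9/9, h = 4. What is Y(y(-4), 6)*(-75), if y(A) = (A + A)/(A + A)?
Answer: 75/2 ≈ 37.500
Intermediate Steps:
y(A) = 1 (y(A) = (2*A)/((2*A)) = (2*A)*(1/(2*A)) = 1)
Y(Q, L) = -1 + Q/2 (Y(Q, L) = Q/(6 - 1*4) - 9/9 = Q/(6 - 4) - 9*1/9 = Q/2 - 1 = -1 + Q/2)
Y(y(-4), 6)*(-75) = (-1 + (1/2)*1)*(-75) = (-1 + 1/2)*(-75) = -1/2*(-75) = 75/2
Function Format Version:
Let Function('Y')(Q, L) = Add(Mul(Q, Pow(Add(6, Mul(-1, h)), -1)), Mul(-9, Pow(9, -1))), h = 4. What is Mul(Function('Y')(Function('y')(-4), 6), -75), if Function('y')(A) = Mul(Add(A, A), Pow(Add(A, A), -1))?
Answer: Rational(75, 2) ≈ 37.500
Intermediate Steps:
Function('y')(A) = 1 (Function('y')(A) = Mul(Mul(2, A), Pow(Mul(2, A), -1)) = Mul(Mul(2, A), Mul(Rational(1, 2), Pow(A, -1))) = 1)
Function('Y')(Q, L) = Add(-1, Mul(Rational(1, 2), Q)) (Function('Y')(Q, L) = Add(Mul(Q, Pow(Add(6, Mul(-1, 4)), -1)), Mul(-9, Pow(9, -1))) = Add(Mul(Q, Pow(Add(6, -4), -1)), Mul(-9, Rational(1, 9))) = Add(Mul(Q, Pow(2, -1)), -1) = Add(Mul(Q, Rational(1, 2)), -1) = Add(Mul(Rational(1, 2), Q), -1) = Add(-1, Mul(Rational(1, 2), Q)))
Mul(Function('Y')(Function('y')(-4), 6), -75) = Mul(Add(-1, Mul(Rational(1, 2), 1)), -75) = Mul(Add(-1, Rational(1, 2)), -75) = Mul(Rational(-1, 2), -75) = Rational(75, 2)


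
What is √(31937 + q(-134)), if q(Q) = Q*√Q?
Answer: √(31937 - 134*I*√134) ≈ 178.76 - 4.3386*I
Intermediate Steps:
q(Q) = Q^(3/2)
√(31937 + q(-134)) = √(31937 + (-134)^(3/2)) = √(31937 - 134*I*√134)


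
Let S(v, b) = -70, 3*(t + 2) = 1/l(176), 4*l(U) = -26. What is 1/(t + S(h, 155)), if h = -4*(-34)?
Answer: -39/2810 ≈ -0.013879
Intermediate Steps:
l(U) = -13/2 (l(U) = (¼)*(-26) = -13/2)
h = 136
t = -80/39 (t = -2 + 1/(3*(-13/2)) = -2 + (⅓)*(-2/13) = -2 - 2/39 = -80/39 ≈ -2.0513)
1/(t + S(h, 155)) = 1/(-80/39 - 70) = 1/(-2810/39) = -39/2810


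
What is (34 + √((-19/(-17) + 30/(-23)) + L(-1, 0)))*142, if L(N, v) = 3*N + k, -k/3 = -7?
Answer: 4828 + 142*√2723315/391 ≈ 5427.3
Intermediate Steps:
k = 21 (k = -3*(-7) = 21)
L(N, v) = 21 + 3*N (L(N, v) = 3*N + 21 = 21 + 3*N)
(34 + √((-19/(-17) + 30/(-23)) + L(-1, 0)))*142 = (34 + √((-19/(-17) + 30/(-23)) + (21 + 3*(-1))))*142 = (34 + √((-19*(-1/17) + 30*(-1/23)) + (21 - 3)))*142 = (34 + √((19/17 - 30/23) + 18))*142 = (34 + √(-73/391 + 18))*142 = (34 + √(6965/391))*142 = (34 + √2723315/391)*142 = 4828 + 142*√2723315/391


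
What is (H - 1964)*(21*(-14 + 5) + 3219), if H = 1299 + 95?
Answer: -1727100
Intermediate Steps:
H = 1394
(H - 1964)*(21*(-14 + 5) + 3219) = (1394 - 1964)*(21*(-14 + 5) + 3219) = -570*(21*(-9) + 3219) = -570*(-189 + 3219) = -570*3030 = -1727100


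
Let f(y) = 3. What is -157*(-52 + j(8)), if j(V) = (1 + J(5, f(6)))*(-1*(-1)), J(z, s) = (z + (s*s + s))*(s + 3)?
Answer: -8007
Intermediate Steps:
J(z, s) = (3 + s)*(s + z + s²) (J(z, s) = (z + (s² + s))*(3 + s) = (z + (s + s²))*(3 + s) = (s + z + s²)*(3 + s) = (3 + s)*(s + z + s²))
j(V) = 103 (j(V) = (1 + (3³ + 3*3 + 3*5 + 4*3² + 3*5))*(-1*(-1)) = (1 + (27 + 9 + 15 + 4*9 + 15))*1 = (1 + (27 + 9 + 15 + 36 + 15))*1 = (1 + 102)*1 = 103*1 = 103)
-157*(-52 + j(8)) = -157*(-52 + 103) = -157*51 = -8007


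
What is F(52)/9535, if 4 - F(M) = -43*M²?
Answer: 116276/9535 ≈ 12.195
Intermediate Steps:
F(M) = 4 + 43*M² (F(M) = 4 - (-43)*M² = 4 + 43*M²)
F(52)/9535 = (4 + 43*52²)/9535 = (4 + 43*2704)*(1/9535) = (4 + 116272)*(1/9535) = 116276*(1/9535) = 116276/9535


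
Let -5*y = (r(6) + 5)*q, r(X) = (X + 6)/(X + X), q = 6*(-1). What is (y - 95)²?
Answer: 192721/25 ≈ 7708.8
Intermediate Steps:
q = -6
r(X) = (6 + X)/(2*X) (r(X) = (6 + X)/((2*X)) = (6 + X)*(1/(2*X)) = (6 + X)/(2*X))
y = 36/5 (y = -((½)*(6 + 6)/6 + 5)*(-6)/5 = -((½)*(⅙)*12 + 5)*(-6)/5 = -(1 + 5)*(-6)/5 = -6*(-6)/5 = -⅕*(-36) = 36/5 ≈ 7.2000)
(y - 95)² = (36/5 - 95)² = (-439/5)² = 192721/25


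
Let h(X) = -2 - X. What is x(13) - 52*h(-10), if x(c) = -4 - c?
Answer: -433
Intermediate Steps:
x(13) - 52*h(-10) = (-4 - 1*13) - 52*(-2 - 1*(-10)) = (-4 - 13) - 52*(-2 + 10) = -17 - 52*8 = -17 - 416 = -433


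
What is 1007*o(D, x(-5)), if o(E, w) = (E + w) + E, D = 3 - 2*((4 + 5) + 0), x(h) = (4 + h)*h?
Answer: -25175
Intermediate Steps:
x(h) = h*(4 + h)
D = -15 (D = 3 - 2*(9 + 0) = 3 - 2*9 = 3 - 18 = -15)
o(E, w) = w + 2*E
1007*o(D, x(-5)) = 1007*(-5*(4 - 5) + 2*(-15)) = 1007*(-5*(-1) - 30) = 1007*(5 - 30) = 1007*(-25) = -25175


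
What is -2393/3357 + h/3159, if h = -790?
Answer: -1134613/1178307 ≈ -0.96292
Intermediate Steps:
-2393/3357 + h/3159 = -2393/3357 - 790/3159 = -1134613/1178307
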